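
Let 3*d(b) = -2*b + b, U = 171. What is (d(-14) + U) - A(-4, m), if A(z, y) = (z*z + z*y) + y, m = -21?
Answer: 290/3 ≈ 96.667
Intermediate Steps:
d(b) = -b/3 (d(b) = (-2*b + b)/3 = (-b)/3 = -b/3)
A(z, y) = y + z**2 + y*z (A(z, y) = (z**2 + y*z) + y = y + z**2 + y*z)
(d(-14) + U) - A(-4, m) = (-1/3*(-14) + 171) - (-21 + (-4)**2 - 21*(-4)) = (14/3 + 171) - (-21 + 16 + 84) = 527/3 - 1*79 = 527/3 - 79 = 290/3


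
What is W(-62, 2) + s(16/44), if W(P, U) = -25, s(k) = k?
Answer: -271/11 ≈ -24.636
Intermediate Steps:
W(-62, 2) + s(16/44) = -25 + 16/44 = -25 + 16*(1/44) = -25 + 4/11 = -271/11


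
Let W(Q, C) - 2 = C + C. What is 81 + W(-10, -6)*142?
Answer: -1339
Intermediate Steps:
W(Q, C) = 2 + 2*C (W(Q, C) = 2 + (C + C) = 2 + 2*C)
81 + W(-10, -6)*142 = 81 + (2 + 2*(-6))*142 = 81 + (2 - 12)*142 = 81 - 10*142 = 81 - 1420 = -1339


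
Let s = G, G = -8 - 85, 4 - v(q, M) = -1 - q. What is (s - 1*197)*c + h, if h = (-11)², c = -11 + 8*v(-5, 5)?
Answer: 3311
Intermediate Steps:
v(q, M) = 5 + q (v(q, M) = 4 - (-1 - q) = 4 + (1 + q) = 5 + q)
G = -93
c = -11 (c = -11 + 8*(5 - 5) = -11 + 8*0 = -11 + 0 = -11)
h = 121
s = -93
(s - 1*197)*c + h = (-93 - 1*197)*(-11) + 121 = (-93 - 197)*(-11) + 121 = -290*(-11) + 121 = 3190 + 121 = 3311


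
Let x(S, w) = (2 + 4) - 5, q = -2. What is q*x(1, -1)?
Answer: -2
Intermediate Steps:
x(S, w) = 1 (x(S, w) = 6 - 5 = 1)
q*x(1, -1) = -2*1 = -2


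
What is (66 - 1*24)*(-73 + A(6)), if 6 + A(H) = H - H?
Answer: -3318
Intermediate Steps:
A(H) = -6 (A(H) = -6 + (H - H) = -6 + 0 = -6)
(66 - 1*24)*(-73 + A(6)) = (66 - 1*24)*(-73 - 6) = (66 - 24)*(-79) = 42*(-79) = -3318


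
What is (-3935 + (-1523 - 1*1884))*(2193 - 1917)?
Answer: -2026392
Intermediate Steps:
(-3935 + (-1523 - 1*1884))*(2193 - 1917) = (-3935 + (-1523 - 1884))*276 = (-3935 - 3407)*276 = -7342*276 = -2026392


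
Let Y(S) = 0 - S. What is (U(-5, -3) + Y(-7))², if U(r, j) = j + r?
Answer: 1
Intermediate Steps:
Y(S) = -S
(U(-5, -3) + Y(-7))² = ((-3 - 5) - 1*(-7))² = (-8 + 7)² = (-1)² = 1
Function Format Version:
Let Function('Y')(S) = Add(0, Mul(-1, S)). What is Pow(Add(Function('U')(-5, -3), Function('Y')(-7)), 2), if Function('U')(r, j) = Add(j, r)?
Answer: 1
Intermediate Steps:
Function('Y')(S) = Mul(-1, S)
Pow(Add(Function('U')(-5, -3), Function('Y')(-7)), 2) = Pow(Add(Add(-3, -5), Mul(-1, -7)), 2) = Pow(Add(-8, 7), 2) = Pow(-1, 2) = 1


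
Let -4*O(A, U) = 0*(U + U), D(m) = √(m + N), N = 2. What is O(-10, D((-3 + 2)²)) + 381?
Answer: 381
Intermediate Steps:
D(m) = √(2 + m) (D(m) = √(m + 2) = √(2 + m))
O(A, U) = 0 (O(A, U) = -0*(U + U) = -0*2*U = -¼*0 = 0)
O(-10, D((-3 + 2)²)) + 381 = 0 + 381 = 381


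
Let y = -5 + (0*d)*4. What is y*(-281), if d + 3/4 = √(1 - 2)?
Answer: 1405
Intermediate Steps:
d = -¾ + I (d = -¾ + √(1 - 2) = -¾ + √(-1) = -¾ + I ≈ -0.75 + 1.0*I)
y = -5 (y = -5 + (0*(-¾ + I))*4 = -5 + 0*4 = -5 + 0 = -5)
y*(-281) = -5*(-281) = 1405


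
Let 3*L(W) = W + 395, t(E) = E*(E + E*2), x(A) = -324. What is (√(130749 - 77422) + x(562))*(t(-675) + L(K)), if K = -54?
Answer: -442904328 + 4100966*√53327/3 ≈ -1.2723e+8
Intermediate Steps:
t(E) = 3*E² (t(E) = E*(E + 2*E) = E*(3*E) = 3*E²)
L(W) = 395/3 + W/3 (L(W) = (W + 395)/3 = (395 + W)/3 = 395/3 + W/3)
(√(130749 - 77422) + x(562))*(t(-675) + L(K)) = (√(130749 - 77422) - 324)*(3*(-675)² + (395/3 + (⅓)*(-54))) = (√53327 - 324)*(3*455625 + (395/3 - 18)) = (-324 + √53327)*(1366875 + 341/3) = (-324 + √53327)*(4100966/3) = -442904328 + 4100966*√53327/3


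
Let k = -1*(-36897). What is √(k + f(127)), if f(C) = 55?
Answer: 2*√9238 ≈ 192.23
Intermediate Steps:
k = 36897
√(k + f(127)) = √(36897 + 55) = √36952 = 2*√9238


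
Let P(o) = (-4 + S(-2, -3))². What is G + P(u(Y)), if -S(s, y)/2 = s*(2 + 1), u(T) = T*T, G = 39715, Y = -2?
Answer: 39779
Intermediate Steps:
u(T) = T²
S(s, y) = -6*s (S(s, y) = -2*s*(2 + 1) = -2*s*3 = -6*s)
P(o) = 64 (P(o) = (-4 - 6*(-2))² = (-4 + 12)² = 8² = 64)
G + P(u(Y)) = 39715 + 64 = 39779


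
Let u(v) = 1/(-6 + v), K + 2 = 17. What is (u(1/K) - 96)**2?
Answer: 73256481/7921 ≈ 9248.4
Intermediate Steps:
K = 15 (K = -2 + 17 = 15)
(u(1/K) - 96)**2 = (1/(-6 + 1/15) - 96)**2 = (1/(-89/15) - 96)**2 = (-15/89 - 96)**2 = (-8559/89)**2 = 73256481/7921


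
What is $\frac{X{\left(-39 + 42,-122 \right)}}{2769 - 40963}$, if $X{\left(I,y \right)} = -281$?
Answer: $\frac{281}{38194} \approx 0.0073572$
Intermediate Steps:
$\frac{X{\left(-39 + 42,-122 \right)}}{2769 - 40963} = - \frac{281}{2769 - 40963} = - \frac{281}{-38194} = \left(-281\right) \left(- \frac{1}{38194}\right) = \frac{281}{38194}$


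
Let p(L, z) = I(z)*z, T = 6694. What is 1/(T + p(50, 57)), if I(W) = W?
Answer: 1/9943 ≈ 0.00010057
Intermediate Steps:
p(L, z) = z**2 (p(L, z) = z*z = z**2)
1/(T + p(50, 57)) = 1/(6694 + 57**2) = 1/(6694 + 3249) = 1/9943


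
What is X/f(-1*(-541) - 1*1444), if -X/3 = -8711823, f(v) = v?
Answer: -8711823/301 ≈ -28943.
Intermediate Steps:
X = 26135469 (X = -3*(-8711823) = 26135469)
X/f(-1*(-541) - 1*1444) = 26135469/(-1*(-541) - 1*1444) = 26135469/(541 - 1444) = 26135469/(-903) = 26135469*(-1/903) = -8711823/301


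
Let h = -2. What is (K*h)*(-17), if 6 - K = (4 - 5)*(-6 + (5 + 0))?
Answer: 170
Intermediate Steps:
K = 5 (K = 6 - (4 - 5)*(-6 + (5 + 0)) = 6 - (-1)*(-6 + 5) = 6 - (-1)*(-1) = 6 - 1*1 = 6 - 1 = 5)
(K*h)*(-17) = (5*(-2))*(-17) = -10*(-17) = 170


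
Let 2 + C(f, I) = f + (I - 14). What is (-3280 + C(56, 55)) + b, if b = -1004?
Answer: -4189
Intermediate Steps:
C(f, I) = -16 + I + f (C(f, I) = -2 + (f + (I - 14)) = -2 + (f + (-14 + I)) = -2 + (-14 + I + f) = -16 + I + f)
(-3280 + C(56, 55)) + b = (-3280 + (-16 + 55 + 56)) - 1004 = (-3280 + 95) - 1004 = -3185 - 1004 = -4189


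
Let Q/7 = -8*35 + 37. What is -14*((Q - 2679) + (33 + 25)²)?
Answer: 14224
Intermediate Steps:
Q = -1701 (Q = 7*(-8*35 + 37) = 7*(-280 + 37) = 7*(-243) = -1701)
-14*((Q - 2679) + (33 + 25)²) = -14*((-1701 - 2679) + (33 + 25)²) = -14*(-4380 + 58²) = -14*(-4380 + 3364) = -14*(-1016) = 14224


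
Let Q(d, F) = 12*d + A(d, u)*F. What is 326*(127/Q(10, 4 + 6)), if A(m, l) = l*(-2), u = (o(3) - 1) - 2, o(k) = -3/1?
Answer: 20701/120 ≈ 172.51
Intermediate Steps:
o(k) = -3 (o(k) = -3*1 = -3)
u = -6 (u = (-3 - 1) - 2 = -4 - 2 = -6)
A(m, l) = -2*l
Q(d, F) = 12*F + 12*d (Q(d, F) = 12*d + (-2*(-6))*F = 12*d + 12*F = 12*F + 12*d)
326*(127/Q(10, 4 + 6)) = 326*(127/(12*(4 + 6) + 12*10)) = 326*(127/(12*10 + 120)) = 326*(127/(120 + 120)) = 326*(127/240) = 20701/120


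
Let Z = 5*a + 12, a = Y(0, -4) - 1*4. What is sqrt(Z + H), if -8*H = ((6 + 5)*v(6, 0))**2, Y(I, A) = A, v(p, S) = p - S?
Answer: I*sqrt(2290)/2 ≈ 23.927*I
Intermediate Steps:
a = -8 (a = -4 - 1*4 = -4 - 4 = -8)
H = -1089/2 (H = -(6 + 5)**2*(6 - 1*0)**2/8 = -121*(6 + 0)**2/8 = -(11*6)**2/8 = -1/8*66**2 = -1/8*4356 = -1089/2 ≈ -544.50)
Z = -28 (Z = 5*(-8) + 12 = -40 + 12 = -28)
sqrt(Z + H) = sqrt(-28 - 1089/2) = sqrt(-1145/2) = I*sqrt(2290)/2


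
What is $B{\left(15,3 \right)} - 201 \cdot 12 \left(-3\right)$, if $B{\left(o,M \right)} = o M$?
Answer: $7281$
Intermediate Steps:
$B{\left(o,M \right)} = M o$
$B{\left(15,3 \right)} - 201 \cdot 12 \left(-3\right) = 3 \cdot 15 - 201 \cdot 12 \left(-3\right) = 45 - -7236 = 45 + 7236 = 7281$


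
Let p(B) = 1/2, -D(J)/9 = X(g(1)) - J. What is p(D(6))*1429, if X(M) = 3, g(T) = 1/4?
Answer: 1429/2 ≈ 714.50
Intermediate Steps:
g(T) = ¼
D(J) = -27 + 9*J (D(J) = -9*(3 - J) = -27 + 9*J)
p(B) = ½
p(D(6))*1429 = (½)*1429 = 1429/2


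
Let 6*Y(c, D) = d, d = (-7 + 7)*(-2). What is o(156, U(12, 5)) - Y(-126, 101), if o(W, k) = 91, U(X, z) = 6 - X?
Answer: 91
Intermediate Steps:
d = 0 (d = 0*(-2) = 0)
Y(c, D) = 0 (Y(c, D) = (⅙)*0 = 0)
o(156, U(12, 5)) - Y(-126, 101) = 91 - 1*0 = 91 + 0 = 91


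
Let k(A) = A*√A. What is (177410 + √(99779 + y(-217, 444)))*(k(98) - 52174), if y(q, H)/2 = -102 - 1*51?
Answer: -2*(26087 - 343*√2)*(177410 + √99473) ≈ -9.1002e+9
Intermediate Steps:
y(q, H) = -306 (y(q, H) = 2*(-102 - 1*51) = 2*(-102 - 51) = 2*(-153) = -306)
k(A) = A^(3/2)
(177410 + √(99779 + y(-217, 444)))*(k(98) - 52174) = (177410 + √(99779 - 306))*(98^(3/2) - 52174) = (177410 + √99473)*(686*√2 - 52174) = (177410 + √99473)*(-52174 + 686*√2) = (-52174 + 686*√2)*(177410 + √99473)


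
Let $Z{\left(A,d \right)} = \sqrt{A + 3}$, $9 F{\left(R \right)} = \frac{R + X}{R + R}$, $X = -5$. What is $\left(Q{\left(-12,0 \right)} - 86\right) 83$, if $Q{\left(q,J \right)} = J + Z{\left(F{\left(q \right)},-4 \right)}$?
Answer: $-7138 + \frac{83 \sqrt{3990}}{36} \approx -6992.4$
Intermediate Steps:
$F{\left(R \right)} = \frac{-5 + R}{18 R}$ ($F{\left(R \right)} = \frac{\left(R - 5\right) \frac{1}{R + R}}{9} = \frac{\left(-5 + R\right) \frac{1}{2 R}}{9} = \frac{\frac{1}{2} \frac{1}{R} \left(-5 + R\right)}{9} = \frac{-5 + R}{18 R}$)
$Z{\left(A,d \right)} = \sqrt{3 + A}$
$Q{\left(q,J \right)} = J + \sqrt{3 + \frac{-5 + q}{18 q}}$
$\left(Q{\left(-12,0 \right)} - 86\right) 83 = \left(\left(0 + \frac{\sqrt{110 - \frac{10}{-12}}}{6}\right) - 86\right) 83 = \left(\left(0 + \frac{\sqrt{110 - - \frac{5}{6}}}{6}\right) - 86\right) 83 = \left(\left(0 + \frac{\sqrt{110 + \frac{5}{6}}}{6}\right) - 86\right) 83 = \left(\left(0 + \frac{\sqrt{\frac{665}{6}}}{6}\right) - 86\right) 83 = \left(\left(0 + \frac{\frac{1}{6} \sqrt{3990}}{6}\right) - 86\right) 83 = \left(\left(0 + \frac{\sqrt{3990}}{36}\right) - 86\right) 83 = \left(\frac{\sqrt{3990}}{36} - 86\right) 83 = \left(-86 + \frac{\sqrt{3990}}{36}\right) 83 = -7138 + \frac{83 \sqrt{3990}}{36}$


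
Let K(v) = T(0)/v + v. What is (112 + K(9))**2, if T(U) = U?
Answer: 14641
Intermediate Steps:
K(v) = v (K(v) = 0/v + v = 0 + v = v)
(112 + K(9))**2 = (112 + 9)**2 = 121**2 = 14641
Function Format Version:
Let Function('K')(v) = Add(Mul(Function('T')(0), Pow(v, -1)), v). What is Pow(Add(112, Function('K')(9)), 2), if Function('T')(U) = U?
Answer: 14641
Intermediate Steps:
Function('K')(v) = v (Function('K')(v) = Add(Mul(0, Pow(v, -1)), v) = Add(0, v) = v)
Pow(Add(112, Function('K')(9)), 2) = Pow(Add(112, 9), 2) = Pow(121, 2) = 14641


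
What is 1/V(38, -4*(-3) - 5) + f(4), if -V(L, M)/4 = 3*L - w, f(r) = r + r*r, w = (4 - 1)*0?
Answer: 9119/456 ≈ 19.998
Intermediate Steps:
w = 0 (w = 3*0 = 0)
f(r) = r + r**2
V(L, M) = -12*L (V(L, M) = -4*(3*L - 1*0) = -4*(3*L + 0) = -12*L)
1/V(38, -4*(-3) - 5) + f(4) = 1/(-12*38) + 4*(1 + 4) = 1/(-456) + 4*5 = -1/456 + 20 = 9119/456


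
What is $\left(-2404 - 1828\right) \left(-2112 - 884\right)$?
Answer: $12679072$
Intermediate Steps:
$\left(-2404 - 1828\right) \left(-2112 - 884\right) = \left(-4232\right) \left(-2996\right) = 12679072$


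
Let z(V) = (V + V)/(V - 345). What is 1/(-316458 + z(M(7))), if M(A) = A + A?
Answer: -331/104747626 ≈ -3.1600e-6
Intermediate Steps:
M(A) = 2*A
z(V) = 2*V/(-345 + V) (z(V) = (2*V)/(-345 + V) = 2*V/(-345 + V))
1/(-316458 + z(M(7))) = 1/(-316458 + 2*(2*7)/(-345 + 2*7)) = 1/(-316458 + 2*14/(-345 + 14)) = 1/(-316458 + 2*14/(-331)) = 1/(-316458 + 2*14*(-1/331)) = 1/(-316458 - 28/331) = 1/(-104747626/331) = -331/104747626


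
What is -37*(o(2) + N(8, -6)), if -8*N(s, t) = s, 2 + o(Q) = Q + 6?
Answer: -185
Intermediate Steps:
o(Q) = 4 + Q (o(Q) = -2 + (Q + 6) = -2 + (6 + Q) = 4 + Q)
N(s, t) = -s/8
-37*(o(2) + N(8, -6)) = -37*((4 + 2) - ⅛*8) = -37*(6 - 1) = -37*5 = -185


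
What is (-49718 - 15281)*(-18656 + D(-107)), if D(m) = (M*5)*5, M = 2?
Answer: 1209371394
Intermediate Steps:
D(m) = 50 (D(m) = (2*5)*5 = 10*5 = 50)
(-49718 - 15281)*(-18656 + D(-107)) = (-49718 - 15281)*(-18656 + 50) = -64999*(-18606) = 1209371394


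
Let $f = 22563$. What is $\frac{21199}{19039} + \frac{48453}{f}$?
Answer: $\frac{466936568}{143192319} \approx 3.2609$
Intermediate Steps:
$\frac{21199}{19039} + \frac{48453}{f} = \frac{21199}{19039} + \frac{48453}{22563} = 21199 \cdot \frac{1}{19039} + 48453 \cdot \frac{1}{22563} = \frac{21199}{19039} + \frac{16151}{7521} = \frac{466936568}{143192319}$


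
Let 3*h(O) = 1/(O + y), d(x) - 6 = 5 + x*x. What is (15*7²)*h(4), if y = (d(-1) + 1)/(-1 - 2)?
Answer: -735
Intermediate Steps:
d(x) = 11 + x² (d(x) = 6 + (5 + x*x) = 6 + (5 + x²) = 11 + x²)
y = -13/3 (y = ((11 + (-1)²) + 1)/(-1 - 2) = ((11 + 1) + 1)/(-3) = (12 + 1)*(-⅓) = 13*(-⅓) = -13/3 ≈ -4.3333)
h(O) = 1/(3*(-13/3 + O)) (h(O) = 1/(3*(O - 13/3)) = 1/(3*(-13/3 + O)))
(15*7²)*h(4) = (15*7²)/(-13 + 3*4) = (15*49)/(-13 + 12) = 735/(-1) = 735*(-1) = -735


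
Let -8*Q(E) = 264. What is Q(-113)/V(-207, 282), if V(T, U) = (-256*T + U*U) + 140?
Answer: -33/132656 ≈ -0.00024876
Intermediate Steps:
Q(E) = -33 (Q(E) = -1/8*264 = -33)
V(T, U) = 140 + U**2 - 256*T (V(T, U) = (-256*T + U**2) + 140 = (U**2 - 256*T) + 140 = 140 + U**2 - 256*T)
Q(-113)/V(-207, 282) = -33/(140 + 282**2 - 256*(-207)) = -33/(140 + 79524 + 52992) = -33/132656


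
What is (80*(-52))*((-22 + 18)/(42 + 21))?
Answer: 16640/63 ≈ 264.13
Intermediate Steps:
(80*(-52))*((-22 + 18)/(42 + 21)) = -(-16640)/63 = -4160*(-4/63) = 16640/63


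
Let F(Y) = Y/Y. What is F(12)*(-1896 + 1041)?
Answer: -855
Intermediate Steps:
F(Y) = 1
F(12)*(-1896 + 1041) = 1*(-1896 + 1041) = 1*(-855) = -855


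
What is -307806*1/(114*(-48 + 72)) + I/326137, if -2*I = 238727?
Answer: -16785583993/148718472 ≈ -112.87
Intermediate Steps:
I = -238727/2 (I = -1/2*238727 = -238727/2 ≈ -1.1936e+5)
-307806*1/(114*(-48 + 72)) + I/326137 = -307806*1/(114*(-48 + 72)) - 238727/2/326137 = -307806/(24*114) - 238727/2*1/326137 = -307806/2736 - 238727/652274 = -307806*1/2736 - 238727/652274 = -51301/456 - 238727/652274 = -16785583993/148718472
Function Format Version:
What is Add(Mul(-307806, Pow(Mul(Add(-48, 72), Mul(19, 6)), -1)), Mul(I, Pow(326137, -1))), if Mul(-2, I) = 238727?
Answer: Rational(-16785583993, 148718472) ≈ -112.87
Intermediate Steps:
I = Rational(-238727, 2) (I = Mul(Rational(-1, 2), 238727) = Rational(-238727, 2) ≈ -1.1936e+5)
Add(Mul(-307806, Pow(Mul(Add(-48, 72), Mul(19, 6)), -1)), Mul(I, Pow(326137, -1))) = Add(Mul(-307806, Pow(Mul(Add(-48, 72), Mul(19, 6)), -1)), Mul(Rational(-238727, 2), Pow(326137, -1))) = Add(Mul(-307806, Pow(Mul(24, 114), -1)), Mul(Rational(-238727, 2), Rational(1, 326137))) = Add(Mul(-307806, Pow(2736, -1)), Rational(-238727, 652274)) = Add(Mul(-307806, Rational(1, 2736)), Rational(-238727, 652274)) = Add(Rational(-51301, 456), Rational(-238727, 652274)) = Rational(-16785583993, 148718472)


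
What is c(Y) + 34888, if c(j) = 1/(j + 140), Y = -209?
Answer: 2407271/69 ≈ 34888.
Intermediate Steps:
c(j) = 1/(140 + j)
c(Y) + 34888 = 1/(140 - 209) + 34888 = 1/(-69) + 34888 = -1/69 + 34888 = 2407271/69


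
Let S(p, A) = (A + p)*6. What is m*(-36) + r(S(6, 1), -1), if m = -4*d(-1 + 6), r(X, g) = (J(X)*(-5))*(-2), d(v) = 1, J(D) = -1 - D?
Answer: -286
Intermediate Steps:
S(p, A) = 6*A + 6*p
r(X, g) = -10 - 10*X (r(X, g) = ((-1 - X)*(-5))*(-2) = (5 + 5*X)*(-2) = -10 - 10*X)
m = -4 (m = -4*1 = -4)
m*(-36) + r(S(6, 1), -1) = -4*(-36) + (-10 - 10*(6*1 + 6*6)) = 144 + (-10 - 10*(6 + 36)) = 144 + (-10 - 10*42) = 144 + (-10 - 420) = 144 - 430 = -286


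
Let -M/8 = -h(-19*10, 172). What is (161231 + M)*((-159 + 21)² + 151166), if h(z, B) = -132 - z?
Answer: 27522105950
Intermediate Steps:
M = 464 (M = -(-8)*(-132 - (-19)*10) = -(-8)*(-132 - 1*(-190)) = -(-8)*(-132 + 190) = -(-8)*58 = -8*(-58) = 464)
(161231 + M)*((-159 + 21)² + 151166) = (161231 + 464)*((-159 + 21)² + 151166) = 161695*((-138)² + 151166) = 161695*(19044 + 151166) = 161695*170210 = 27522105950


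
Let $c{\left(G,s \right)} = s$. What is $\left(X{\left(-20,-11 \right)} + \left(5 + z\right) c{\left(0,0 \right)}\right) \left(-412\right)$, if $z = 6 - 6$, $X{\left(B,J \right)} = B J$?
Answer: $-90640$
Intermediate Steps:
$z = 0$ ($z = 6 - 6 = 0$)
$\left(X{\left(-20,-11 \right)} + \left(5 + z\right) c{\left(0,0 \right)}\right) \left(-412\right) = \left(\left(-20\right) \left(-11\right) + \left(5 + 0\right) 0\right) \left(-412\right) = \left(220 + 5 \cdot 0\right) \left(-412\right) = \left(220 + 0\right) \left(-412\right) = 220 \left(-412\right) = -90640$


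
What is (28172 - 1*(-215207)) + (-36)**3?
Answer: 196723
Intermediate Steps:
(28172 - 1*(-215207)) + (-36)**3 = (28172 + 215207) - 46656 = 243379 - 46656 = 196723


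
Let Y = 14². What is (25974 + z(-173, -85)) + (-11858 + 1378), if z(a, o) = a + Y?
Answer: 15517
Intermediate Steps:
Y = 196
z(a, o) = 196 + a (z(a, o) = a + 196 = 196 + a)
(25974 + z(-173, -85)) + (-11858 + 1378) = (25974 + (196 - 173)) + (-11858 + 1378) = (25974 + 23) - 10480 = 25997 - 10480 = 15517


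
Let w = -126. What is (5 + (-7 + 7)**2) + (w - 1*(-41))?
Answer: -80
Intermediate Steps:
(5 + (-7 + 7)**2) + (w - 1*(-41)) = (5 + (-7 + 7)**2) + (-126 - 1*(-41)) = (5 + 0**2) + (-126 + 41) = (5 + 0) - 85 = 5 - 85 = -80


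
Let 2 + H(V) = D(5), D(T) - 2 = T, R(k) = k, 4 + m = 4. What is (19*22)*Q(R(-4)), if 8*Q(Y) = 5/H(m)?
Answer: 209/4 ≈ 52.250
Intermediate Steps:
m = 0 (m = -4 + 4 = 0)
D(T) = 2 + T
H(V) = 5 (H(V) = -2 + (2 + 5) = -2 + 7 = 5)
Q(Y) = ⅛ (Q(Y) = (5/5)/8 = (5*(⅕))/8 = (⅛)*1 = ⅛)
(19*22)*Q(R(-4)) = (19*22)*(⅛) = 418*(⅛) = 209/4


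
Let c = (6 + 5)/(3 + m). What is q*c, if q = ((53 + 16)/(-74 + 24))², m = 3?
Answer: 17457/5000 ≈ 3.4914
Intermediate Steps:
q = 4761/2500 (q = (69/(-50))² = (69*(-1/50))² = (-69/50)² = 4761/2500 ≈ 1.9044)
c = 11/6 (c = (6 + 5)/(3 + 3) = 11/6 ≈ 1.8333)
q*c = (4761/2500)*(11/6) = 17457/5000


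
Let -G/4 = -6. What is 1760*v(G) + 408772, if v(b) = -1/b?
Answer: 1226096/3 ≈ 4.0870e+5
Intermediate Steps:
G = 24 (G = -4*(-6) = 24)
1760*v(G) + 408772 = 1760*(-1/24) + 408772 = -220/3 + 408772 = 1226096/3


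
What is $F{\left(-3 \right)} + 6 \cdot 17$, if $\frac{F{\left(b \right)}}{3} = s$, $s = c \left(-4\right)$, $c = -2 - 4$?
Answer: $174$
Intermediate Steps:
$c = -6$
$s = 24$ ($s = \left(-6\right) \left(-4\right) = 24$)
$F{\left(b \right)} = 72$ ($F{\left(b \right)} = 3 \cdot 24 = 72$)
$F{\left(-3 \right)} + 6 \cdot 17 = 72 + 6 \cdot 17 = 72 + 102 = 174$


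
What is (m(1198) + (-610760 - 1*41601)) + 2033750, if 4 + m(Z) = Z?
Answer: 1382583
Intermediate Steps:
m(Z) = -4 + Z
(m(1198) + (-610760 - 1*41601)) + 2033750 = ((-4 + 1198) + (-610760 - 1*41601)) + 2033750 = (1194 + (-610760 - 41601)) + 2033750 = (1194 - 652361) + 2033750 = -651167 + 2033750 = 1382583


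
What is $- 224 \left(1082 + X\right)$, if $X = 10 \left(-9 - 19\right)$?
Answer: $-179648$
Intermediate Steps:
$X = -280$ ($X = 10 \left(-28\right) = -280$)
$- 224 \left(1082 + X\right) = - 224 \left(1082 - 280\right) = \left(-224\right) 802 = -179648$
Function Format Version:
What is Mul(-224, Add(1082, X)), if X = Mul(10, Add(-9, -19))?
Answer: -179648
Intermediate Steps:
X = -280 (X = Mul(10, -28) = -280)
Mul(-224, Add(1082, X)) = Mul(-224, Add(1082, -280)) = Mul(-224, 802) = -179648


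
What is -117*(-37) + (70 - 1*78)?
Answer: 4321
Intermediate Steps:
-117*(-37) + (70 - 1*78) = 4329 + (70 - 78) = 4329 - 8 = 4321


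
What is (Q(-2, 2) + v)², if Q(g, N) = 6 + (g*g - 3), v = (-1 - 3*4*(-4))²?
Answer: 4910656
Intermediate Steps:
v = 2209 (v = (-1 - 12*(-4))² = (-1 + 48)² = 47² = 2209)
Q(g, N) = 3 + g² (Q(g, N) = 6 + (g² - 3) = 6 + (-3 + g²) = 3 + g²)
(Q(-2, 2) + v)² = ((3 + (-2)²) + 2209)² = ((3 + 4) + 2209)² = (7 + 2209)² = 2216² = 4910656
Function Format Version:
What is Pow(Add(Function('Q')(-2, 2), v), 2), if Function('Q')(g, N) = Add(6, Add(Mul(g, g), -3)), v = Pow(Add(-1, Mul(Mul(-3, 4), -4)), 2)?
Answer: 4910656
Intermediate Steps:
v = 2209 (v = Pow(Add(-1, Mul(-12, -4)), 2) = Pow(Add(-1, 48), 2) = Pow(47, 2) = 2209)
Function('Q')(g, N) = Add(3, Pow(g, 2)) (Function('Q')(g, N) = Add(6, Add(Pow(g, 2), -3)) = Add(6, Add(-3, Pow(g, 2))) = Add(3, Pow(g, 2)))
Pow(Add(Function('Q')(-2, 2), v), 2) = Pow(Add(Add(3, Pow(-2, 2)), 2209), 2) = Pow(Add(Add(3, 4), 2209), 2) = Pow(Add(7, 2209), 2) = Pow(2216, 2) = 4910656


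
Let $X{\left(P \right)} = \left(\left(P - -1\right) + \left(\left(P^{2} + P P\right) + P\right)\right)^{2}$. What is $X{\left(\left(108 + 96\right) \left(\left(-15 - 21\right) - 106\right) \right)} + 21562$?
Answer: $2816463025104466331$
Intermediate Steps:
$X{\left(P \right)} = \left(1 + 2 P + 2 P^{2}\right)^{2}$ ($X{\left(P \right)} = \left(\left(P + 1\right) + \left(\left(P^{2} + P^{2}\right) + P\right)\right)^{2} = \left(\left(1 + P\right) + \left(2 P^{2} + P\right)\right)^{2} = \left(\left(1 + P\right) + \left(P + 2 P^{2}\right)\right)^{2} = \left(1 + 2 P + 2 P^{2}\right)^{2}$)
$X{\left(\left(108 + 96\right) \left(\left(-15 - 21\right) - 106\right) \right)} + 21562 = \left(1 + 2 \left(108 + 96\right) \left(\left(-15 - 21\right) - 106\right) + 2 \left(\left(108 + 96\right) \left(\left(-15 - 21\right) - 106\right)\right)^{2}\right)^{2} + 21562 = \left(1 + 2 \cdot 204 \left(\left(-15 - 21\right) - 106\right) + 2 \left(204 \left(\left(-15 - 21\right) - 106\right)\right)^{2}\right)^{2} + 21562 = \left(1 + 2 \cdot 204 \left(-36 - 106\right) + 2 \left(204 \left(-36 - 106\right)\right)^{2}\right)^{2} + 21562 = \left(1 + 2 \cdot 204 \left(-142\right) + 2 \left(204 \left(-142\right)\right)^{2}\right)^{2} + 21562 = \left(1 + 2 \left(-28968\right) + 2 \left(-28968\right)^{2}\right)^{2} + 21562 = \left(1 - 57936 + 2 \cdot 839145024\right)^{2} + 21562 = \left(1 - 57936 + 1678290048\right)^{2} + 21562 = 1678232113^{2} + 21562 = 2816463025104444769 + 21562 = 2816463025104466331$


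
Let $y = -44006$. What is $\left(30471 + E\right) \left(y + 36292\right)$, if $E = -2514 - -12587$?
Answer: $-312756416$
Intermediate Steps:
$E = 10073$ ($E = -2514 + 12587 = 10073$)
$\left(30471 + E\right) \left(y + 36292\right) = \left(30471 + 10073\right) \left(-44006 + 36292\right) = 40544 \left(-7714\right) = -312756416$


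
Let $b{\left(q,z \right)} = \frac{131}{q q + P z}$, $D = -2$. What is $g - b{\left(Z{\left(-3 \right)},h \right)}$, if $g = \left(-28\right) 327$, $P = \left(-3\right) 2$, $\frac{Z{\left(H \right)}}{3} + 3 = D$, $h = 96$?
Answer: $- \frac{3213625}{351} \approx -9155.6$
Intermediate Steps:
$Z{\left(H \right)} = -15$ ($Z{\left(H \right)} = -9 + 3 \left(-2\right) = -9 - 6 = -15$)
$P = -6$
$b{\left(q,z \right)} = \frac{131}{q^{2} - 6 z}$ ($b{\left(q,z \right)} = \frac{131}{q q - 6 z} = \frac{131}{q^{2} - 6 z}$)
$g = -9156$
$g - b{\left(Z{\left(-3 \right)},h \right)} = -9156 - \frac{131}{\left(-15\right)^{2} - 576} = -9156 - \frac{131}{225 - 576} = -9156 - \frac{131}{-351} = -9156 - 131 \left(- \frac{1}{351}\right) = -9156 - - \frac{131}{351} = -9156 + \frac{131}{351} = - \frac{3213625}{351}$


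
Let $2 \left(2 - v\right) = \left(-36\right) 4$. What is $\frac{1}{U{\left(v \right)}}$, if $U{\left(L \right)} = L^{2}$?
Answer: $\frac{1}{5476} \approx 0.00018262$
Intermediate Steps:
$v = 74$ ($v = 2 - \frac{\left(-36\right) 4}{2} = 2 - -72 = 2 + 72 = 74$)
$\frac{1}{U{\left(v \right)}} = \frac{1}{74^{2}} = \frac{1}{5476}$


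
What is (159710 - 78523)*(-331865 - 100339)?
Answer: -35089346148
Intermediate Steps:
(159710 - 78523)*(-331865 - 100339) = 81187*(-432204) = -35089346148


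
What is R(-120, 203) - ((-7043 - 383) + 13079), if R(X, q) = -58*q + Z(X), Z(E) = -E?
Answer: -17307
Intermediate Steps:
R(X, q) = -X - 58*q (R(X, q) = -58*q - X = -X - 58*q)
R(-120, 203) - ((-7043 - 383) + 13079) = (-1*(-120) - 58*203) - ((-7043 - 383) + 13079) = (120 - 11774) - (-7426 + 13079) = -11654 - 1*5653 = -11654 - 5653 = -17307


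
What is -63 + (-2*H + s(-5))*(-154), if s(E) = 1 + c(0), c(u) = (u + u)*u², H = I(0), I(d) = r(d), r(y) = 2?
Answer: 399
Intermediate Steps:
I(d) = 2
H = 2
c(u) = 2*u³ (c(u) = (2*u)*u² = 2*u³)
s(E) = 1 (s(E) = 1 + 2*0³ = 1 + 2*0 = 1 + 0 = 1)
-63 + (-2*H + s(-5))*(-154) = -63 + (-2*2 + 1)*(-154) = -63 + (-4 + 1)*(-154) = -63 - 3*(-154) = -63 + 462 = 399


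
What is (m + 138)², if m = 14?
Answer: 23104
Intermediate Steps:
(m + 138)² = (14 + 138)² = 152² = 23104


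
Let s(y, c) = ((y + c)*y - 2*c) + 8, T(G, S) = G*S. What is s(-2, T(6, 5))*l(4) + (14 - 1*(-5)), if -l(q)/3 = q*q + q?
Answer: 6499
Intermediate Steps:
l(q) = -3*q - 3*q**2 (l(q) = -3*(q*q + q) = -3*(q**2 + q) = -3*(q + q**2) = -3*q - 3*q**2)
s(y, c) = 8 - 2*c + y*(c + y) (s(y, c) = ((c + y)*y - 2*c) + 8 = (y*(c + y) - 2*c) + 8 = (-2*c + y*(c + y)) + 8 = 8 - 2*c + y*(c + y))
s(-2, T(6, 5))*l(4) + (14 - 1*(-5)) = (8 + (-2)**2 - 12*5 + (6*5)*(-2))*(-3*4*(1 + 4)) + (14 - 1*(-5)) = (8 + 4 - 2*30 + 30*(-2))*(-3*4*5) + (14 + 5) = (8 + 4 - 60 - 60)*(-60) + 19 = -108*(-60) + 19 = 6480 + 19 = 6499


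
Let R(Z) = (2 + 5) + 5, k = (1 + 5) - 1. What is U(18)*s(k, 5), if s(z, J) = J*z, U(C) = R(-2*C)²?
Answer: 3600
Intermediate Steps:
k = 5 (k = 6 - 1 = 5)
R(Z) = 12 (R(Z) = 7 + 5 = 12)
U(C) = 144 (U(C) = 12² = 144)
U(18)*s(k, 5) = 144*(5*5) = 144*25 = 3600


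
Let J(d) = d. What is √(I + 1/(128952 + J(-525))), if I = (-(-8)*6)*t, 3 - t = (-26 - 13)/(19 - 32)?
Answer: √128427/128427 ≈ 0.0027904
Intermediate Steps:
t = 0 (t = 3 - (-26 - 13)/(19 - 32) = 3 - (-39)/(-13) = 3 - (-39)*(-1)/13 = 3 - 1*3 = 3 - 3 = 0)
I = 0 (I = -(-8)*6*0 = -2*(-24)*0 = 48*0 = 0)
√(I + 1/(128952 + J(-525))) = √(0 + 1/(128952 - 525)) = √(0 + 1/128427) = √(1/128427) = √128427/128427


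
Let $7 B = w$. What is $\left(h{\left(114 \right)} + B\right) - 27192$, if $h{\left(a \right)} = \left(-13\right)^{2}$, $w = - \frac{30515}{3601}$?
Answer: $- \frac{681199276}{25207} \approx -27024.0$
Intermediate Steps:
$w = - \frac{30515}{3601}$ ($w = \left(-30515\right) \frac{1}{3601} = - \frac{30515}{3601} \approx -8.474$)
$B = - \frac{30515}{25207}$ ($B = \frac{1}{7} \left(- \frac{30515}{3601}\right) = - \frac{30515}{25207} \approx -1.2106$)
$h{\left(a \right)} = 169$
$\left(h{\left(114 \right)} + B\right) - 27192 = \left(169 - \frac{30515}{25207}\right) - 27192 = \frac{4229468}{25207} - 27192 = - \frac{681199276}{25207}$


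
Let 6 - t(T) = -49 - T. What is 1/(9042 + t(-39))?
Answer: 1/9058 ≈ 0.00011040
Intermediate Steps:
t(T) = 55 + T (t(T) = 6 - (-49 - T) = 6 + (49 + T) = 55 + T)
1/(9042 + t(-39)) = 1/(9042 + (55 - 39)) = 1/(9042 + 16) = 1/9058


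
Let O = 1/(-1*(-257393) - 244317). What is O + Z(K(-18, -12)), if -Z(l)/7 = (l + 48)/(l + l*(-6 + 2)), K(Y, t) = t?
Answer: -91531/13076 ≈ -6.9999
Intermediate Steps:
O = 1/13076 (O = 1/(257393 - 244317) = 1/13076 ≈ 7.6476e-5)
Z(l) = 7*(48 + l)/(3*l) (Z(l) = -7*(l + 48)/(l + l*(-6 + 2)) = -7*(48 + l)/(l + l*(-4)) = -7*(48 + l)/(l - 4*l) = -7*(48 + l)/((-3*l)) = -7*(48 + l)*(-1/(3*l)) = -(-7)*(48 + l)/(3*l) = 7*(48 + l)/(3*l))
O + Z(K(-18, -12)) = 1/13076 + (7/3 + 112/(-12)) = 1/13076 + (7/3 + 112*(-1/12)) = 1/13076 + (7/3 - 28/3) = 1/13076 - 7 = -91531/13076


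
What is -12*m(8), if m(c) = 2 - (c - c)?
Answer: -24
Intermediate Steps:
m(c) = 2 (m(c) = 2 - 1*0 = 2 + 0 = 2)
-12*m(8) = -12*2 = -24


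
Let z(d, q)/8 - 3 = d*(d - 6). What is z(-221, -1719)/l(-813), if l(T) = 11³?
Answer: 401360/1331 ≈ 301.55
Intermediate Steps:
l(T) = 1331
z(d, q) = 24 + 8*d*(-6 + d) (z(d, q) = 24 + 8*(d*(d - 6)) = 24 + 8*(d*(-6 + d)) = 24 + 8*d*(-6 + d))
z(-221, -1719)/l(-813) = (24 - 48*(-221) + 8*(-221)²)/1331 = (24 + 10608 + 8*48841)*(1/1331) = (24 + 10608 + 390728)*(1/1331) = 401360*(1/1331) = 401360/1331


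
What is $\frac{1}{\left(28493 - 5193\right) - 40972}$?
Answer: $- \frac{1}{17672} \approx -5.6587 \cdot 10^{-5}$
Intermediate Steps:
$\frac{1}{\left(28493 - 5193\right) - 40972} = \frac{1}{23300 - 40972} = \frac{1}{-17672} = - \frac{1}{17672}$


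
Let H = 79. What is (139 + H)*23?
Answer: 5014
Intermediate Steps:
(139 + H)*23 = (139 + 79)*23 = 218*23 = 5014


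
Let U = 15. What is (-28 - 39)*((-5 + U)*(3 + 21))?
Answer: -16080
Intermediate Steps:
(-28 - 39)*((-5 + U)*(3 + 21)) = (-28 - 39)*((-5 + 15)*(3 + 21)) = -670*24 = -67*240 = -16080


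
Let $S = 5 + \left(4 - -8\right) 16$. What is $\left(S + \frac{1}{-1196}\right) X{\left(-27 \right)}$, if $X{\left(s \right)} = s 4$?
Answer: $- \frac{6361497}{299} \approx -21276.0$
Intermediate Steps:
$X{\left(s \right)} = 4 s$
$S = 197$ ($S = 5 + \left(4 + 8\right) 16 = 5 + 12 \cdot 16 = 5 + 192 = 197$)
$\left(S + \frac{1}{-1196}\right) X{\left(-27 \right)} = \left(197 + \frac{1}{-1196}\right) 4 \left(-27\right) = \left(197 - \frac{1}{1196}\right) \left(-108\right) = \frac{235611}{1196} \left(-108\right) = - \frac{6361497}{299}$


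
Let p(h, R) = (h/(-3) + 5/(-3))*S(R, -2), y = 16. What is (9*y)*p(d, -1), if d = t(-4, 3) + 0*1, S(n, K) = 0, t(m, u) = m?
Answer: 0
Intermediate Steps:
d = -4 (d = -4 + 0*1 = -4 + 0 = -4)
p(h, R) = 0 (p(h, R) = (h/(-3) + 5/(-3))*0 = (h*(-⅓) + 5*(-⅓))*0 = (-h/3 - 5/3)*0 = (-5/3 - h/3)*0 = 0)
(9*y)*p(d, -1) = (9*16)*0 = 144*0 = 0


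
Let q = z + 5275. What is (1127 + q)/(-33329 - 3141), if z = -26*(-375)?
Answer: -8076/18235 ≈ -0.44288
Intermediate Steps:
z = 9750
q = 15025 (q = 9750 + 5275 = 15025)
(1127 + q)/(-33329 - 3141) = (1127 + 15025)/(-33329 - 3141) = 16152/(-36470) = 16152*(-1/36470) = -8076/18235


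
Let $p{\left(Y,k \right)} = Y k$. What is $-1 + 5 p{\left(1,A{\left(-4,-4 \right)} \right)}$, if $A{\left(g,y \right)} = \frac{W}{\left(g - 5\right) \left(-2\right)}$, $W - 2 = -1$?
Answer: $- \frac{13}{18} \approx -0.72222$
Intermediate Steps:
$W = 1$ ($W = 2 - 1 = 1$)
$A{\left(g,y \right)} = \frac{1}{10 - 2 g}$ ($A{\left(g,y \right)} = 1 \frac{1}{\left(g - 5\right) \left(-2\right)} = 1 \frac{1}{\left(-5 + g\right) \left(-2\right)} = 1 \frac{1}{10 - 2 g} = \frac{1}{10 - 2 g}$)
$-1 + 5 p{\left(1,A{\left(-4,-4 \right)} \right)} = -1 + 5 \cdot 1 \left(- \frac{1}{-10 + 2 \left(-4\right)}\right) = -1 + 5 \cdot 1 \left(- \frac{1}{-10 - 8}\right) = -1 + 5 \cdot 1 \left(- \frac{1}{-18}\right) = -1 + 5 \cdot 1 \left(\left(-1\right) \left(- \frac{1}{18}\right)\right) = -1 + 5 \cdot 1 \cdot \frac{1}{18} = -1 + 5 \cdot \frac{1}{18} = -1 + \frac{5}{18} = - \frac{13}{18}$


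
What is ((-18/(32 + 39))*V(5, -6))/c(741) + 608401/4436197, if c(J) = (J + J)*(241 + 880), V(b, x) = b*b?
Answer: 11960208551002/87211094790469 ≈ 0.13714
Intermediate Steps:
V(b, x) = b²
c(J) = 2242*J (c(J) = (2*J)*1121 = 2242*J)
((-18/(32 + 39))*V(5, -6))/c(741) + 608401/4436197 = (-18/(32 + 39)*5²)/((2242*741)) + 608401/4436197 = (-18/71*25)/1661322 + 608401*(1/4436197) = (-18*1/71*25)*(1/1661322) + 608401/4436197 = -18/71*25*(1/1661322) + 608401/4436197 = -450/71*1/1661322 + 608401/4436197 = -75/19658977 + 608401/4436197 = 11960208551002/87211094790469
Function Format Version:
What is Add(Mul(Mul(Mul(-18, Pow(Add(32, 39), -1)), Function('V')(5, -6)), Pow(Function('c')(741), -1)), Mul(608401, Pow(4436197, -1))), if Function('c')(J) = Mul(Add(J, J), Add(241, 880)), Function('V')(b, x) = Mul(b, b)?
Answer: Rational(11960208551002, 87211094790469) ≈ 0.13714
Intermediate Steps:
Function('V')(b, x) = Pow(b, 2)
Function('c')(J) = Mul(2242, J) (Function('c')(J) = Mul(Mul(2, J), 1121) = Mul(2242, J))
Add(Mul(Mul(Mul(-18, Pow(Add(32, 39), -1)), Function('V')(5, -6)), Pow(Function('c')(741), -1)), Mul(608401, Pow(4436197, -1))) = Add(Mul(Mul(Mul(-18, Pow(Add(32, 39), -1)), Pow(5, 2)), Pow(Mul(2242, 741), -1)), Mul(608401, Pow(4436197, -1))) = Add(Mul(Mul(Mul(-18, Pow(71, -1)), 25), Pow(1661322, -1)), Mul(608401, Rational(1, 4436197))) = Add(Mul(Mul(Mul(-18, Rational(1, 71)), 25), Rational(1, 1661322)), Rational(608401, 4436197)) = Add(Mul(Mul(Rational(-18, 71), 25), Rational(1, 1661322)), Rational(608401, 4436197)) = Add(Mul(Rational(-450, 71), Rational(1, 1661322)), Rational(608401, 4436197)) = Add(Rational(-75, 19658977), Rational(608401, 4436197)) = Rational(11960208551002, 87211094790469)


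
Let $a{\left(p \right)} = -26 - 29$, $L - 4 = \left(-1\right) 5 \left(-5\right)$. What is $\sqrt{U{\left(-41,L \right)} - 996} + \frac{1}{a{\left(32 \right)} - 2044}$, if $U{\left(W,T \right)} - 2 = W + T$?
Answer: $- \frac{1}{2099} + i \sqrt{1006} \approx -0.00047642 + 31.717 i$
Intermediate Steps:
$L = 29$ ($L = 4 + \left(-1\right) 5 \left(-5\right) = 4 - -25 = 4 + 25 = 29$)
$a{\left(p \right)} = -55$
$U{\left(W,T \right)} = 2 + T + W$ ($U{\left(W,T \right)} = 2 + \left(W + T\right) = 2 + \left(T + W\right) = 2 + T + W$)
$\sqrt{U{\left(-41,L \right)} - 996} + \frac{1}{a{\left(32 \right)} - 2044} = \sqrt{\left(2 + 29 - 41\right) - 996} + \frac{1}{-55 - 2044} = \sqrt{-10 - 996} + \frac{1}{-2099} = \sqrt{-1006} - \frac{1}{2099} = i \sqrt{1006} - \frac{1}{2099} = - \frac{1}{2099} + i \sqrt{1006}$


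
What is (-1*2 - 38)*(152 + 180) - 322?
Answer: -13602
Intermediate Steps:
(-1*2 - 38)*(152 + 180) - 322 = (-2 - 38)*332 - 322 = -40*332 - 322 = -13280 - 322 = -13602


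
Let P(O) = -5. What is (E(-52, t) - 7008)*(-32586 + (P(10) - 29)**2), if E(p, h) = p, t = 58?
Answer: 221895800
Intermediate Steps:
(E(-52, t) - 7008)*(-32586 + (P(10) - 29)**2) = (-52 - 7008)*(-32586 + (-5 - 29)**2) = -7060*(-32586 + (-34)**2) = -7060*(-32586 + 1156) = -7060*(-31430) = 221895800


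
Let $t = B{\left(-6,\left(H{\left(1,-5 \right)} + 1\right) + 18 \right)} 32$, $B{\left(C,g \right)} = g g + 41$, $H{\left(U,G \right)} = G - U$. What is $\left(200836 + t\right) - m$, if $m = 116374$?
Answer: $91182$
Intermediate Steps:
$B{\left(C,g \right)} = 41 + g^{2}$ ($B{\left(C,g \right)} = g^{2} + 41 = 41 + g^{2}$)
$t = 6720$ ($t = \left(41 + \left(\left(\left(-5 - 1\right) + 1\right) + 18\right)^{2}\right) 32 = \left(41 + \left(\left(-6 + 1\right) + 18\right)^{2}\right) 32 = \left(41 + \left(-5 + 18\right)^{2}\right) 32 = \left(41 + 13^{2}\right) 32 = \left(41 + 169\right) 32 = 210 \cdot 32 = 6720$)
$\left(200836 + t\right) - m = \left(200836 + 6720\right) - 116374 = 207556 - 116374 = 91182$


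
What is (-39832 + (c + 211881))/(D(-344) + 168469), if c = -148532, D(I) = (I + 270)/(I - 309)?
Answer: 15356601/110010331 ≈ 0.13959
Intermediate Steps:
D(I) = (270 + I)/(-309 + I)
(-39832 + (c + 211881))/(D(-344) + 168469) = (-39832 + (-148532 + 211881))/((270 - 344)/(-309 - 344) + 168469) = (-39832 + 63349)/(-74/(-653) + 168469) = 23517/(-1/653*(-74) + 168469) = 23517/(74/653 + 168469) = 23517/(110010331/653) = 23517*(653/110010331) = 15356601/110010331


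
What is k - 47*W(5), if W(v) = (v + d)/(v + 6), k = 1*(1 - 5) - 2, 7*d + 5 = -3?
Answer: -1731/77 ≈ -22.481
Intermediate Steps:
d = -8/7 (d = -5/7 + (1/7)*(-3) = -5/7 - 3/7 = -8/7 ≈ -1.1429)
k = -6 (k = 1*(-4) - 2 = -4 - 2 = -6)
W(v) = (-8/7 + v)/(6 + v) (W(v) = (v - 8/7)/(v + 6) = (-8/7 + v)/(6 + v))
k - 47*W(5) = -6 - 47*(-8/7 + 5)/(6 + 5) = -6 - 47*27/(11*7) = -6 - 47*27/77 = -6 - 1269/77 = -1731/77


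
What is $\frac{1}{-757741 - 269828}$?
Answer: $- \frac{1}{1027569} \approx -9.7317 \cdot 10^{-7}$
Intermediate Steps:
$\frac{1}{-757741 - 269828} = \frac{1}{-1027569} = - \frac{1}{1027569}$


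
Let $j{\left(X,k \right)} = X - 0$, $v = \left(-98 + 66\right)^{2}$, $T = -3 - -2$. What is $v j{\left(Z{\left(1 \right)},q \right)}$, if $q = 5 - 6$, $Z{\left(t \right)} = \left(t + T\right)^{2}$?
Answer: $0$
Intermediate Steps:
$T = -1$ ($T = -3 + 2 = -1$)
$Z{\left(t \right)} = \left(-1 + t\right)^{2}$ ($Z{\left(t \right)} = \left(t - 1\right)^{2} = \left(-1 + t\right)^{2}$)
$v = 1024$ ($v = \left(-32\right)^{2} = 1024$)
$q = -1$ ($q = 5 - 6 = -1$)
$j{\left(X,k \right)} = X$ ($j{\left(X,k \right)} = X + 0 = X$)
$v j{\left(Z{\left(1 \right)},q \right)} = 1024 \left(-1 + 1\right)^{2} = 1024 \cdot 0^{2} = 1024 \cdot 0 = 0$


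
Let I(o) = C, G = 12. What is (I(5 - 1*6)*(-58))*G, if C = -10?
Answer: 6960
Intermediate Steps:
I(o) = -10
(I(5 - 1*6)*(-58))*G = -10*(-58)*12 = 580*12 = 6960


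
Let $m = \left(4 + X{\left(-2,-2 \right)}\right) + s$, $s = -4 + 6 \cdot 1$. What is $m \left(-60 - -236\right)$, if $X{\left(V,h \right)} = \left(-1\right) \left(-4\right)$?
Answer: $1760$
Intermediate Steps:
$X{\left(V,h \right)} = 4$
$s = 2$ ($s = -4 + 6 = 2$)
$m = 10$ ($m = \left(4 + 4\right) + 2 = 8 + 2 = 10$)
$m \left(-60 - -236\right) = 10 \left(-60 - -236\right) = 10 \left(-60 + 236\right) = 10 \cdot 176 = 1760$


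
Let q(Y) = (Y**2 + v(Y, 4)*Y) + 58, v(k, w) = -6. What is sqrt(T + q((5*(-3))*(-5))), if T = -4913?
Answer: 8*sqrt(5) ≈ 17.889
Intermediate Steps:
q(Y) = 58 + Y**2 - 6*Y (q(Y) = (Y**2 - 6*Y) + 58 = 58 + Y**2 - 6*Y)
sqrt(T + q((5*(-3))*(-5))) = sqrt(-4913 + (58 + ((5*(-3))*(-5))**2 - 6*5*(-3)*(-5))) = sqrt(-4913 + (58 + (-15*(-5))**2 - (-90)*(-5))) = sqrt(-4913 + (58 + 75**2 - 6*75)) = sqrt(-4913 + (58 + 5625 - 450)) = sqrt(-4913 + 5233) = sqrt(320) = 8*sqrt(5)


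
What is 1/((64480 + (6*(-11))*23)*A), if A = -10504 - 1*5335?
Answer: -1/997255118 ≈ -1.0028e-9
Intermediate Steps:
A = -15839 (A = -10504 - 5335 = -15839)
1/((64480 + (6*(-11))*23)*A) = 1/((64480 + (6*(-11))*23)*(-15839)) = -1/15839/(64480 - 66*23) = -1/15839/(64480 - 1518) = -1/15839/62962 = (1/62962)*(-1/15839) = -1/997255118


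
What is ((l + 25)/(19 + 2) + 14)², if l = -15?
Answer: 92416/441 ≈ 209.56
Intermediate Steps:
((l + 25)/(19 + 2) + 14)² = ((-15 + 25)/(19 + 2) + 14)² = (10/21 + 14)² = (304/21)² = 92416/441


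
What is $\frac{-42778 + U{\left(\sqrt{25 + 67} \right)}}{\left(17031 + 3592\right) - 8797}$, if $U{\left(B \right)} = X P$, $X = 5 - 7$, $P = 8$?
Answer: $- \frac{21397}{5913} \approx -3.6186$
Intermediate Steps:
$X = -2$ ($X = 5 - 7 = -2$)
$U{\left(B \right)} = -16$ ($U{\left(B \right)} = \left(-2\right) 8 = -16$)
$\frac{-42778 + U{\left(\sqrt{25 + 67} \right)}}{\left(17031 + 3592\right) - 8797} = \frac{-42778 - 16}{\left(17031 + 3592\right) - 8797} = - \frac{42794}{20623 - 8797} = - \frac{42794}{11826} = \left(-42794\right) \frac{1}{11826} = - \frac{21397}{5913}$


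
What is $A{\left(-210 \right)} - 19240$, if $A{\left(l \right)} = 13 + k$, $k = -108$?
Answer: $-19335$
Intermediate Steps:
$A{\left(l \right)} = -95$ ($A{\left(l \right)} = 13 - 108 = -95$)
$A{\left(-210 \right)} - 19240 = -95 - 19240 = -19335$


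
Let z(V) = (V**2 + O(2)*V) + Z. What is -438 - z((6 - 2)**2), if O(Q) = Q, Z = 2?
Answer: -728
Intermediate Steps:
z(V) = 2 + V**2 + 2*V (z(V) = (V**2 + 2*V) + 2 = 2 + V**2 + 2*V)
-438 - z((6 - 2)**2) = -438 - (2 + ((6 - 2)**2)**2 + 2*(6 - 2)**2) = -438 - (2 + (4**2)**2 + 2*4**2) = -438 - (2 + 16**2 + 2*16) = -438 - (2 + 256 + 32) = -438 - 1*290 = -438 - 290 = -728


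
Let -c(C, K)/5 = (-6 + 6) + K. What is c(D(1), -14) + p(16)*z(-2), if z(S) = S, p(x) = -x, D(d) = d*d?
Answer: 102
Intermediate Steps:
D(d) = d²
c(C, K) = -5*K (c(C, K) = -5*((-6 + 6) + K) = -5*(0 + K) = -5*K)
c(D(1), -14) + p(16)*z(-2) = -5*(-14) - 1*16*(-2) = 70 - 16*(-2) = 70 + 32 = 102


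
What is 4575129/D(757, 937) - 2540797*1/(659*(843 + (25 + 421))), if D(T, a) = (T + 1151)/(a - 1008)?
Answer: -91978516345795/540250836 ≈ -1.7025e+5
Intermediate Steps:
D(T, a) = (1151 + T)/(-1008 + a)
4575129/D(757, 937) - 2540797*1/(659*(843 + (25 + 421))) = 4575129/(((1151 + 757)/(-1008 + 937))) - 2540797*1/(659*(843 + (25 + 421))) = 4575129/((1908/(-71))) - 2540797*1/(659*(843 + 446)) = 4575129/((-1/71*1908)) - 2540797/(1289*659) = 4575129/(-1908/71) - 2540797/849451 = 4575129*(-71/1908) - 2540797*1/849451 = -108278053/636 - 2540797/849451 = -91978516345795/540250836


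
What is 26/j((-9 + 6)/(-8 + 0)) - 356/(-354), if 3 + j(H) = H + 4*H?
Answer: -11738/531 ≈ -22.105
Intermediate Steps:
j(H) = -3 + 5*H (j(H) = -3 + (H + 4*H) = -3 + 5*H)
26/j((-9 + 6)/(-8 + 0)) - 356/(-354) = 26/(-3 + 5*((-9 + 6)/(-8 + 0))) - 356/(-354) = 26/(-3 + 5*(-3/(-8))) - 356*(-1/354) = 26/(-3 + 5*(-3*(-⅛))) + 178/177 = 26/(-3 + 5*(3/8)) + 178/177 = 26/(-3 + 15/8) + 178/177 = 26/(-9/8) + 178/177 = 26*(-8/9) + 178/177 = -208/9 + 178/177 = -11738/531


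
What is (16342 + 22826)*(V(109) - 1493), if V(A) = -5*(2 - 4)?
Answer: -58086144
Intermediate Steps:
V(A) = 10 (V(A) = -5*(-2) = 10)
(16342 + 22826)*(V(109) - 1493) = (16342 + 22826)*(10 - 1493) = 39168*(-1483) = -58086144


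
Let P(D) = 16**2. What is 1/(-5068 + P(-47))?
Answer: -1/4812 ≈ -0.00020781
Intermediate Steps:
P(D) = 256
1/(-5068 + P(-47)) = 1/(-5068 + 256) = 1/(-4812) = -1/4812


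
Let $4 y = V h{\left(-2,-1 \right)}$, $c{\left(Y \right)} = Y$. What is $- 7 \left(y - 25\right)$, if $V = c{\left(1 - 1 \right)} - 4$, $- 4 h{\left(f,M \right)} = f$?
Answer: $\frac{357}{2} \approx 178.5$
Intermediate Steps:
$h{\left(f,M \right)} = - \frac{f}{4}$
$V = -4$ ($V = \left(1 - 1\right) - 4 = 0 - 4 = -4$)
$y = - \frac{1}{2}$ ($y = \frac{\left(-4\right) \left(\left(- \frac{1}{4}\right) \left(-2\right)\right)}{4} = \frac{\left(-4\right) \frac{1}{2}}{4} = \frac{1}{4} \left(-2\right) = - \frac{1}{2} \approx -0.5$)
$- 7 \left(y - 25\right) = - 7 \left(- \frac{1}{2} - 25\right) = \left(-7\right) \left(- \frac{51}{2}\right) = \frac{357}{2}$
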